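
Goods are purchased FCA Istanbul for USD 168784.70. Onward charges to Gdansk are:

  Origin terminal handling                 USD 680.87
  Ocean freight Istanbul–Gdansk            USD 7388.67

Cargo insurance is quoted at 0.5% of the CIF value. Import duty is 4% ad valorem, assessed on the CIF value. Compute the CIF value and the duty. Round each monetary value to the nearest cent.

Let C be the CIF value. C = FCA price + pre-shipment costs + freight + 0.5% × C
C − 0.5% × C = 168784.70 + 680.87 + 7388.67
0.995 × C = 176854.24
C = 176854.24 / 0.995 = 177742.95
Insurance premium = 0.5% × 177742.95 = 888.71
Import duty = 177742.95 × 4% = 7109.72

CIF value: USD 177742.95; import duty: USD 7109.72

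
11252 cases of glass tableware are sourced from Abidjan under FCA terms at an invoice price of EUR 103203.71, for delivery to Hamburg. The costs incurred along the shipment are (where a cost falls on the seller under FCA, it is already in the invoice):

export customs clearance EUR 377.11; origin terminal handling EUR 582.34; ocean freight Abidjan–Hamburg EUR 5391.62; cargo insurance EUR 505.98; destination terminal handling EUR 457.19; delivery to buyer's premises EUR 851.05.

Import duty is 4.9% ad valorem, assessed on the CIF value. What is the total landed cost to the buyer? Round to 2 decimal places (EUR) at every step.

FCA: the seller delivers export-cleared goods to the carrier; the buyer bears costs from that point.
Already in the invoice (seller's account under FCA): export clearance — exclude.
CIF value = FCA price + origin terminal + freight + insurance = 103203.71 + 582.34 + 5391.62 + 505.98 = 109683.65
Import duty = 109683.65 × 4.9% = 5374.50
Buyer bears: origin terminal 582.34 + freight 5391.62 + insurance 505.98 + destination terminal 457.19 + delivery 851.05 + duty 5374.50 = 13162.68
Landed cost = invoice 103203.71 + 13162.68 = 116366.39

Total landed cost: EUR 116366.39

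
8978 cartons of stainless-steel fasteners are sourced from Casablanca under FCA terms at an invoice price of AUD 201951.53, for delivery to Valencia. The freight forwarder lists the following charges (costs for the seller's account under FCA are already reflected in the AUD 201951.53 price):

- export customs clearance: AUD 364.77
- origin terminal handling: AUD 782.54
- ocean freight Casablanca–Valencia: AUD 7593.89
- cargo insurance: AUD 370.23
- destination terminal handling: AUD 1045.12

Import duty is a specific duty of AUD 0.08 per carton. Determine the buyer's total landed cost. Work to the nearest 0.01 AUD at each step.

Total landed cost: AUD 212461.55

FCA: the seller delivers export-cleared goods to the carrier; the buyer bears costs from that point.
Already in the invoice (seller's account under FCA): export clearance — exclude.
CIF value = FCA price + origin terminal + freight + insurance = 201951.53 + 782.54 + 7593.89 + 370.23 = 210698.19
Import duty = 8978 × 0.08 = 718.24
Buyer bears: origin terminal 782.54 + freight 7593.89 + insurance 370.23 + destination terminal 1045.12 + duty 718.24 = 10510.02
Landed cost = invoice 201951.53 + 10510.02 = 212461.55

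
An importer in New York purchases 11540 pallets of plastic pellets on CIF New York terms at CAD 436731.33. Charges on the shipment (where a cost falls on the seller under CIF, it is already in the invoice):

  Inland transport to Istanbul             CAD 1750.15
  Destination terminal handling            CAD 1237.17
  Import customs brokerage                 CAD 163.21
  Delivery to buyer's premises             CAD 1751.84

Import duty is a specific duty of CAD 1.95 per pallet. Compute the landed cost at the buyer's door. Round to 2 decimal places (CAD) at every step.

Total landed cost: CAD 462386.55

CIF: the seller pays costs through ocean freight and marine insurance to the destination port.
Already in the invoice (seller's account under CIF): inland to port — exclude.
The CIF price already equals the CIF value: 436731.33
Import duty = 11540 × 1.95 = 22503.00
Buyer bears: destination terminal 1237.17 + brokerage 163.21 + delivery 1751.84 + duty 22503.00 = 25655.22
Landed cost = invoice 436731.33 + 25655.22 = 462386.55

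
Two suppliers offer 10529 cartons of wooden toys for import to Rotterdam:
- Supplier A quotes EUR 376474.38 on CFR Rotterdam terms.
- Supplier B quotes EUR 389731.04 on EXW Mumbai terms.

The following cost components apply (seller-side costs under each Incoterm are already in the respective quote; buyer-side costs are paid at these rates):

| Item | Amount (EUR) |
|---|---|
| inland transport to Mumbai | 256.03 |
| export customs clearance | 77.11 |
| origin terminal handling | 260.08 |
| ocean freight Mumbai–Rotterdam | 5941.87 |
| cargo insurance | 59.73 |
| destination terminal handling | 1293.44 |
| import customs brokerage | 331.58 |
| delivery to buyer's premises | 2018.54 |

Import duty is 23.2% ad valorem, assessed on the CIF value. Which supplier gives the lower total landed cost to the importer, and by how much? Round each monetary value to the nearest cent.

Supplier A is cheaper by EUR 24383.44

Supplier A (CFR):
CIF value = CFR price + insurance = 376474.38 + 59.73 = 376534.11
Import duty = 376534.11 × 23.2% = 87355.91
Buyer bears (A): 59.73 + 1293.44 + 331.58 + 2018.54 = 3703.29
Landed cost (A) = invoice 376474.38 + 3703.29 + duty 87355.91 = 467533.58
Supplier B (EXW):
CIF value = EXW price + inland to port + export clearance + origin terminal + freight + insurance = 389731.04 + 256.03 + 77.11 + 260.08 + 5941.87 + 59.73 = 396325.86
Import duty = 396325.86 × 23.2% = 91947.60
Buyer bears (B): 256.03 + 77.11 + 260.08 + 5941.87 + 59.73 + 1293.44 + 331.58 + 2018.54 = 10238.38
Landed cost (B) = invoice 389731.04 + 10238.38 + duty 91947.60 = 491917.02
Difference = |467533.58 − 491917.02| = 24383.44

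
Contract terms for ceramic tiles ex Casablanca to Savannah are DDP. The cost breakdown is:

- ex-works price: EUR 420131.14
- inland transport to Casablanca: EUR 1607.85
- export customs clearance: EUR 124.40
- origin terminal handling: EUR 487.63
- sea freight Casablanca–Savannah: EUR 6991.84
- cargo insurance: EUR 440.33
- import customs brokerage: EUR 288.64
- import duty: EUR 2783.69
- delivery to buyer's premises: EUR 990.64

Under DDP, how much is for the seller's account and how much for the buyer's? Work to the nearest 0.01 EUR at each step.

Seller: EUR 433846.16; buyer: EUR 0.00

DDP: the seller bears all costs including import duty.
Seller's account: goods 420131.14 + inland to port 1607.85 + export clearance 124.40 + origin terminal 487.63 + freight 6991.84 + insurance 440.33 + brokerage 288.64 + duty 2783.69 + delivery 990.64 = 433846.16
Buyer's account: 0.00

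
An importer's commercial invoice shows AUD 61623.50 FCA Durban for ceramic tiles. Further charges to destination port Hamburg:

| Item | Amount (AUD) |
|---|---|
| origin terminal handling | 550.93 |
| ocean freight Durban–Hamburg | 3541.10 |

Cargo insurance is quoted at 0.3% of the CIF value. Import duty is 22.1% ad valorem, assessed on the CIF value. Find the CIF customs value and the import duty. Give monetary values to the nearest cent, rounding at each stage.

CIF value: AUD 65913.27; import duty: AUD 14566.83

Let C be the CIF value. C = FCA price + pre-shipment costs + freight + 0.3% × C
C − 0.3% × C = 61623.50 + 550.93 + 3541.10
0.997 × C = 65715.53
C = 65715.53 / 0.997 = 65913.27
Insurance premium = 0.3% × 65913.27 = 197.74
Import duty = 65913.27 × 22.1% = 14566.83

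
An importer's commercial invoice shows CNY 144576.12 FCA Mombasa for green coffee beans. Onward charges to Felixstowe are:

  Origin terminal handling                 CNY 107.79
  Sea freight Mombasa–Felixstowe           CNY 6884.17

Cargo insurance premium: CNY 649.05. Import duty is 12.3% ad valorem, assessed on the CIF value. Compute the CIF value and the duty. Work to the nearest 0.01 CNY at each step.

CIF = FCA price + pre-shipment costs + freight + insurance
CIF = 144576.12 + 107.79 + 6884.17 + 649.05 = 152217.13
Import duty = 152217.13 × 12.3% = 18722.71

CIF value: CNY 152217.13; import duty: CNY 18722.71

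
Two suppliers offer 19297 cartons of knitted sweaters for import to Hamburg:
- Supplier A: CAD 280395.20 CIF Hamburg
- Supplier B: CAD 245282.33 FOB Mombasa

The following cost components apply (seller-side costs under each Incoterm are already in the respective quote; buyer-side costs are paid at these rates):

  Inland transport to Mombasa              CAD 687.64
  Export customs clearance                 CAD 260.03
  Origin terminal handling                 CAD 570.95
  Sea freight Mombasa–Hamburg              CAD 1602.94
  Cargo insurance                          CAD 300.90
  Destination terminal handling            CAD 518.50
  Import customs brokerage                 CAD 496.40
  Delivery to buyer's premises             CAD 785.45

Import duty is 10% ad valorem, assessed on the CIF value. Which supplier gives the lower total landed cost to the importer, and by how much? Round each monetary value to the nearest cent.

Supplier B is cheaper by CAD 36529.93

Supplier A (CIF):
The CIF price already equals the CIF value: 280395.20
Import duty = 280395.20 × 10% = 28039.52
Buyer bears (A): 518.50 + 496.40 + 785.45 = 1800.35
Landed cost (A) = invoice 280395.20 + 1800.35 + duty 28039.52 = 310235.07
Supplier B (FOB):
CIF value = FOB price + freight + insurance = 245282.33 + 1602.94 + 300.90 = 247186.17
Import duty = 247186.17 × 10% = 24718.62
Buyer bears (B): 1602.94 + 300.90 + 518.50 + 496.40 + 785.45 = 3704.19
Landed cost (B) = invoice 245282.33 + 3704.19 + duty 24718.62 = 273705.14
Difference = |310235.07 − 273705.14| = 36529.93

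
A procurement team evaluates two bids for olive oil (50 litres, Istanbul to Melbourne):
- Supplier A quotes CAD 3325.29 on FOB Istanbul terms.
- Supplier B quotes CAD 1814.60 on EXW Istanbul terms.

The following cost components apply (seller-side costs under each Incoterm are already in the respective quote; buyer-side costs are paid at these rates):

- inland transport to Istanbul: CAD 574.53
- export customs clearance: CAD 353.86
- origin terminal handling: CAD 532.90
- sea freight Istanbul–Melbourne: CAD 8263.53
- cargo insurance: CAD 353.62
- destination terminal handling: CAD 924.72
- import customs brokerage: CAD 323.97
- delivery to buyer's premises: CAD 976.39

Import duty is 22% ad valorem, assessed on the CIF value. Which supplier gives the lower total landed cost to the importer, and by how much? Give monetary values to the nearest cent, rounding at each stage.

Supplier B is cheaper by CAD 60.27

Supplier A (FOB):
CIF value = FOB price + freight + insurance = 3325.29 + 8263.53 + 353.62 = 11942.44
Import duty = 11942.44 × 22% = 2627.34
Buyer bears (A): 8263.53 + 353.62 + 924.72 + 323.97 + 976.39 = 10842.23
Landed cost (A) = invoice 3325.29 + 10842.23 + duty 2627.34 = 16794.86
Supplier B (EXW):
CIF value = EXW price + inland to port + export clearance + origin terminal + freight + insurance = 1814.60 + 574.53 + 353.86 + 532.90 + 8263.53 + 353.62 = 11893.04
Import duty = 11893.04 × 22% = 2616.47
Buyer bears (B): 574.53 + 353.86 + 532.90 + 8263.53 + 353.62 + 924.72 + 323.97 + 976.39 = 12303.52
Landed cost (B) = invoice 1814.60 + 12303.52 + duty 2616.47 = 16734.59
Difference = |16794.86 − 16734.59| = 60.27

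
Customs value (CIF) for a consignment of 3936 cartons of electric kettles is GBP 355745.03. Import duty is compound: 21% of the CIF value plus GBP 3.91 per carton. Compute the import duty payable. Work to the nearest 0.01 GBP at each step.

Import duty: GBP 90096.22

Ad valorem component: 355745.03 × 21% = 74706.46
Specific component: 3936 × 3.91 = 15389.76
Import duty = 74706.46 + 15389.76 = 90096.22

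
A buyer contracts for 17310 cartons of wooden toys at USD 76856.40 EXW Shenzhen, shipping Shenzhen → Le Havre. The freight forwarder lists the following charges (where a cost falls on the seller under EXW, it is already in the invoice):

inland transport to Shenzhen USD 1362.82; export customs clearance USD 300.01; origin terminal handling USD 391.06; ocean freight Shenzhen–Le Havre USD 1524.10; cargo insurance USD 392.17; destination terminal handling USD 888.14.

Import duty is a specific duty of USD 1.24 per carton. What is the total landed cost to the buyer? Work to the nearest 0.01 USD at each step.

EXW: the seller makes goods available at their premises; the buyer bears all onward costs.
CIF value = EXW price + inland to port + export clearance + origin terminal + freight + insurance = 76856.40 + 1362.82 + 300.01 + 391.06 + 1524.10 + 392.17 = 80826.56
Import duty = 17310 × 1.24 = 21464.40
Buyer bears: inland to port 1362.82 + export clearance 300.01 + origin terminal 391.06 + freight 1524.10 + insurance 392.17 + destination terminal 888.14 + duty 21464.40 = 26322.70
Landed cost = invoice 76856.40 + 26322.70 = 103179.10

Total landed cost: USD 103179.10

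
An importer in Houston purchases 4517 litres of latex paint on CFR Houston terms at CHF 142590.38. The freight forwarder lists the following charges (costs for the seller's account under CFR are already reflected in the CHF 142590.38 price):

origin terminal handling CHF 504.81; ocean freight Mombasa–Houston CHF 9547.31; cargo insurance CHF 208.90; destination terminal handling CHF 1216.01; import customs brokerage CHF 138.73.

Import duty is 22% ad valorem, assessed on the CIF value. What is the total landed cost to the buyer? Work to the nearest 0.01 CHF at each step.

Total landed cost: CHF 175569.86

CFR: the seller pays costs through ocean freight to the destination port, but not insurance.
Already in the invoice (seller's account under CFR): origin terminal, freight — exclude.
CIF value = CFR price + insurance = 142590.38 + 208.90 = 142799.28
Import duty = 142799.28 × 22% = 31415.84
Buyer bears: insurance 208.90 + destination terminal 1216.01 + brokerage 138.73 + duty 31415.84 = 32979.48
Landed cost = invoice 142590.38 + 32979.48 = 175569.86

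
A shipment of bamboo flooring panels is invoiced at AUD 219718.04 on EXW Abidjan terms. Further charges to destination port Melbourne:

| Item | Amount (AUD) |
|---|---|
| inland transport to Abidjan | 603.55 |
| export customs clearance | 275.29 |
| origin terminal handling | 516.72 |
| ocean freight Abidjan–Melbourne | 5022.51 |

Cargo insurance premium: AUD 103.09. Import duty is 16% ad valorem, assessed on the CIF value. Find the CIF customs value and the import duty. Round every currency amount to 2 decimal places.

CIF value: AUD 226239.20; import duty: AUD 36198.27

CIF = EXW price + pre-shipment costs + freight + insurance
CIF = 219718.04 + 603.55 + 275.29 + 516.72 + 5022.51 + 103.09 = 226239.20
Import duty = 226239.20 × 16% = 36198.27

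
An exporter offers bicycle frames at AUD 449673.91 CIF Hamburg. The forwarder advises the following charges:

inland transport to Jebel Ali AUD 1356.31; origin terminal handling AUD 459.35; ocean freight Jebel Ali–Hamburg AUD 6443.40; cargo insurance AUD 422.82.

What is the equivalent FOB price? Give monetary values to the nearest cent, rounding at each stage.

FOB price: AUD 442807.69

Not relevant to the conversion: inland to port, origin terminal — on the seller under both CIF and FOB; already in the CIF price and stays in the FOB price.
From CIF to FOB, the seller no longer bears: freight, insurance.
FOB price = 449673.91 − 6443.40 − 422.82 = 442807.69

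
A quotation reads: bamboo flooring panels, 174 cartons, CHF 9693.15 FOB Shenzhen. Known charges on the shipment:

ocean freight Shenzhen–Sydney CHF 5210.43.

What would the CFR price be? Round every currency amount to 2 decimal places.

From FOB to CFR, the seller additionally bears: freight.
CFR price = 9693.15 + 5210.43 = 14903.58

CFR price: CHF 14903.58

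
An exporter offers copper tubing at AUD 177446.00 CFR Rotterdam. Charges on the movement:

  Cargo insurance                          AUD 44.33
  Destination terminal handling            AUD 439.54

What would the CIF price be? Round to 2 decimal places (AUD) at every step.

CIF price: AUD 177490.33

Not relevant to the conversion: destination terminal — on the buyer under both terms; not part of either seller's price.
From CFR to CIF, the seller additionally bears: insurance.
CIF price = 177446.00 + 44.33 = 177490.33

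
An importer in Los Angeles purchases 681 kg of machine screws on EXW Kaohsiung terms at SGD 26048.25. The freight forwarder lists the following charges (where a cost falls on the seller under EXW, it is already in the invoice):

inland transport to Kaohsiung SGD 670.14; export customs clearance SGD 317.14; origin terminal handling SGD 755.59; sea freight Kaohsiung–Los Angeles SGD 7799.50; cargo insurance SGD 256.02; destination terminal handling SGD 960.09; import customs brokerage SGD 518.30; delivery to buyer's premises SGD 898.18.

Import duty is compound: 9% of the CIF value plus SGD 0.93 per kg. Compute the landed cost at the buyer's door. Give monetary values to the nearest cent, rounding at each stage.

EXW: the seller makes goods available at their premises; the buyer bears all onward costs.
CIF value = EXW price + inland to port + export clearance + origin terminal + freight + insurance = 26048.25 + 670.14 + 317.14 + 755.59 + 7799.50 + 256.02 = 35846.64
Ad valorem component: 35846.64 × 9% = 3226.20
Specific component: 681 × 0.93 = 633.33
Import duty = 3226.20 + 633.33 = 3859.53
Buyer bears: inland to port 670.14 + export clearance 317.14 + origin terminal 755.59 + freight 7799.50 + insurance 256.02 + destination terminal 960.09 + brokerage 518.30 + delivery 898.18 + duty 3859.53 = 16034.49
Landed cost = invoice 26048.25 + 16034.49 = 42082.74

Total landed cost: SGD 42082.74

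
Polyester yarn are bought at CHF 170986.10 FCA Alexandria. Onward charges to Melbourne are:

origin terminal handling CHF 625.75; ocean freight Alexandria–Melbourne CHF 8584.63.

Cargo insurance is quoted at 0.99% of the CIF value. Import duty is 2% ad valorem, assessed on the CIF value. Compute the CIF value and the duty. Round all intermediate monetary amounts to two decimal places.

Let C be the CIF value. C = FCA price + pre-shipment costs + freight + 0.99% × C
C − 0.99% × C = 170986.10 + 625.75 + 8584.63
0.9901 × C = 180196.48
C = 180196.48 / 0.9901 = 181998.26
Insurance premium = 0.99% × 181998.26 = 1801.78
Import duty = 181998.26 × 2% = 3639.97

CIF value: CHF 181998.26; import duty: CHF 3639.97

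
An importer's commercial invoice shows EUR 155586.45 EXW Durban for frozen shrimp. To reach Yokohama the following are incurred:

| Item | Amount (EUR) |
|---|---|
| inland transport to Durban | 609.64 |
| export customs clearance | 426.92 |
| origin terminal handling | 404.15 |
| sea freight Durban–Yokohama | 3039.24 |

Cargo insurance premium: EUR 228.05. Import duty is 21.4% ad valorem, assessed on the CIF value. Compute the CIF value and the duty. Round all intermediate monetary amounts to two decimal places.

CIF = EXW price + pre-shipment costs + freight + insurance
CIF = 155586.45 + 609.64 + 426.92 + 404.15 + 3039.24 + 228.05 = 160294.45
Import duty = 160294.45 × 21.4% = 34303.01

CIF value: EUR 160294.45; import duty: EUR 34303.01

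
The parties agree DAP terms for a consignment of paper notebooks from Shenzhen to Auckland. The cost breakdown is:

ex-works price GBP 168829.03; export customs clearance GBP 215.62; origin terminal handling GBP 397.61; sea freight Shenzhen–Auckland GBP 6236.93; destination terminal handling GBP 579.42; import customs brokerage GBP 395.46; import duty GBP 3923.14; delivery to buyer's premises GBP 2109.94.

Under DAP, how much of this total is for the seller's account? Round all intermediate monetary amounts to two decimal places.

DAP: the seller bears all costs to the named destination except import duty and clearance.
Seller's account: goods 168829.03 + export clearance 215.62 + origin terminal 397.61 + freight 6236.93 + destination terminal 579.42 + delivery 2109.94 = 178368.55
Buyer's account: brokerage 395.46 + duty 3923.14 = 4318.60

Seller's account: GBP 178368.55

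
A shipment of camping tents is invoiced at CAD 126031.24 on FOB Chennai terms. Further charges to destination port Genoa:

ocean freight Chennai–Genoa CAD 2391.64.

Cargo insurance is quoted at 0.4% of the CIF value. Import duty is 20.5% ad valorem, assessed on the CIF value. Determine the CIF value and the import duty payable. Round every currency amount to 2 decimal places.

CIF value: CAD 128938.63; import duty: CAD 26432.42

Let C be the CIF value. C = FOB price + freight + 0.4% × C
C − 0.4% × C = 126031.24 + 2391.64
0.996 × C = 128422.88
C = 128422.88 / 0.996 = 128938.63
Insurance premium = 0.4% × 128938.63 = 515.75
Import duty = 128938.63 × 20.5% = 26432.42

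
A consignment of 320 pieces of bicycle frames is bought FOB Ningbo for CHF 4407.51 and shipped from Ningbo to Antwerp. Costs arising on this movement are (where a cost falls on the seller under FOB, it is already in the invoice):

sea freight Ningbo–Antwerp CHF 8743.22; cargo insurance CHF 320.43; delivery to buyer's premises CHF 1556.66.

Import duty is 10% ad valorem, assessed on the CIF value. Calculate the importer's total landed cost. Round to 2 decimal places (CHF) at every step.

FOB: the seller bears costs until goods are on board at the origin port; the buyer bears freight, insurance and all costs thereafter.
CIF value = FOB price + freight + insurance = 4407.51 + 8743.22 + 320.43 = 13471.16
Import duty = 13471.16 × 10% = 1347.12
Buyer bears: freight 8743.22 + insurance 320.43 + delivery 1556.66 + duty 1347.12 = 11967.43
Landed cost = invoice 4407.51 + 11967.43 = 16374.94

Total landed cost: CHF 16374.94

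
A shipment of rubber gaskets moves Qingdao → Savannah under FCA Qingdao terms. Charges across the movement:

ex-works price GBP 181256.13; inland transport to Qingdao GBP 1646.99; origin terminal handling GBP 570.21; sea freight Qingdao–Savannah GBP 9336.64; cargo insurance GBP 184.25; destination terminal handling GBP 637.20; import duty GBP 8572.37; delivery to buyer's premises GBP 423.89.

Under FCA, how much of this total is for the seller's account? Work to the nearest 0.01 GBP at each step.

Seller's account: GBP 182903.12

FCA: the seller delivers export-cleared goods to the carrier; the buyer bears costs from that point.
Seller's account: goods 181256.13 + inland to port 1646.99 = 182903.12
Buyer's account: origin terminal 570.21 + freight 9336.64 + insurance 184.25 + destination terminal 637.20 + duty 8572.37 + delivery 423.89 = 19724.56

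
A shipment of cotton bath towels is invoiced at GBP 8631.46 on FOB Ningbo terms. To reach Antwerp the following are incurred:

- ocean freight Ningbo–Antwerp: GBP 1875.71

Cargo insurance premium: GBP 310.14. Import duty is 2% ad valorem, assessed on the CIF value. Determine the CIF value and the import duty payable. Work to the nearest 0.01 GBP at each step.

CIF value: GBP 10817.31; import duty: GBP 216.35

CIF = FOB price + freight + insurance
CIF = 8631.46 + 1875.71 + 310.14 = 10817.31
Import duty = 10817.31 × 2% = 216.35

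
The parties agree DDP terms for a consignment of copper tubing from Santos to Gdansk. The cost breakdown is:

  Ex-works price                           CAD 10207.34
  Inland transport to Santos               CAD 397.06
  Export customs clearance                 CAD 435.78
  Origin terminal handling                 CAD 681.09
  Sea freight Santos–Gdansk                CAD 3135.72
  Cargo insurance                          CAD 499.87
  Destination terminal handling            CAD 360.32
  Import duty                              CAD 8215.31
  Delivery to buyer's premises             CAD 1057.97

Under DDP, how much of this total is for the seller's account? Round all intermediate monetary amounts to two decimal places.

DDP: the seller bears all costs including import duty.
Seller's account: goods 10207.34 + inland to port 397.06 + export clearance 435.78 + origin terminal 681.09 + freight 3135.72 + insurance 499.87 + destination terminal 360.32 + duty 8215.31 + delivery 1057.97 = 24990.46
Buyer's account: 0.00

Seller's account: CAD 24990.46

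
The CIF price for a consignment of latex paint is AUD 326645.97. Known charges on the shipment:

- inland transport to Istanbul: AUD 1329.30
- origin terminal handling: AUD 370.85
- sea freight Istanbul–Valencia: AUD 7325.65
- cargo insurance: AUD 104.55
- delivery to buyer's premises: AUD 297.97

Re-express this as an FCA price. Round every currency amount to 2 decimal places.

Not relevant to the conversion: inland to port — on the seller under both CIF and FCA; already in the CIF price and stays in the FCA price. delivery — on the buyer under both terms; not part of either seller's price.
From CIF to FCA, the seller no longer bears: origin terminal, freight, insurance.
FCA price = 326645.97 − 370.85 − 7325.65 − 104.55 = 318844.92

FCA price: AUD 318844.92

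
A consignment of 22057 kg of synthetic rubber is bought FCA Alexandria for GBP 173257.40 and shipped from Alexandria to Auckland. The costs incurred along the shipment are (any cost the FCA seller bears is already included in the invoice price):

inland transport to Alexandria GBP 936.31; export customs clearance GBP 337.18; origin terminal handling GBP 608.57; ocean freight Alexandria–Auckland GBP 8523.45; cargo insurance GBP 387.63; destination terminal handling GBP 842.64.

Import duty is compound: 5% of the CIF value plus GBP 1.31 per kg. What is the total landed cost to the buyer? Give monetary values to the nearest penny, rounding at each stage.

FCA: the seller delivers export-cleared goods to the carrier; the buyer bears costs from that point.
Already in the invoice (seller's account under FCA): inland to port, export clearance — exclude.
CIF value = FCA price + origin terminal + freight + insurance = 173257.40 + 608.57 + 8523.45 + 387.63 = 182777.05
Ad valorem component: 182777.05 × 5% = 9138.85
Specific component: 22057 × 1.31 = 28894.67
Import duty = 9138.85 + 28894.67 = 38033.52
Buyer bears: origin terminal 608.57 + freight 8523.45 + insurance 387.63 + destination terminal 842.64 + duty 38033.52 = 48395.81
Landed cost = invoice 173257.40 + 48395.81 = 221653.21

Total landed cost: GBP 221653.21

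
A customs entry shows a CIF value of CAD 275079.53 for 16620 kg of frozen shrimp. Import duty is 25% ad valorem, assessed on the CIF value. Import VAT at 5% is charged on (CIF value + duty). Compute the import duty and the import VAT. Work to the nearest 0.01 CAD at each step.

Import duty: CAD 68769.88; import VAT: CAD 17192.47

Import duty = 275079.53 × 25% = 68769.88
VAT base = CIF + duty = 275079.53 + 68769.88 = 343849.41
Import VAT = 343849.41 × 5% = 17192.47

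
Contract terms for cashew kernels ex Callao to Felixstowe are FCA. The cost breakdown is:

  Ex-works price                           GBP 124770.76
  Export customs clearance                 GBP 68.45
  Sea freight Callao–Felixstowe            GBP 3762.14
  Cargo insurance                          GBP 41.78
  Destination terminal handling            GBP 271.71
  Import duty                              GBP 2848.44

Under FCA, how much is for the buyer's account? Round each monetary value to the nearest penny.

Buyer's account: GBP 6924.07

FCA: the seller delivers export-cleared goods to the carrier; the buyer bears costs from that point.
Seller's account: goods 124770.76 + export clearance 68.45 = 124839.21
Buyer's account: freight 3762.14 + insurance 41.78 + destination terminal 271.71 + duty 2848.44 = 6924.07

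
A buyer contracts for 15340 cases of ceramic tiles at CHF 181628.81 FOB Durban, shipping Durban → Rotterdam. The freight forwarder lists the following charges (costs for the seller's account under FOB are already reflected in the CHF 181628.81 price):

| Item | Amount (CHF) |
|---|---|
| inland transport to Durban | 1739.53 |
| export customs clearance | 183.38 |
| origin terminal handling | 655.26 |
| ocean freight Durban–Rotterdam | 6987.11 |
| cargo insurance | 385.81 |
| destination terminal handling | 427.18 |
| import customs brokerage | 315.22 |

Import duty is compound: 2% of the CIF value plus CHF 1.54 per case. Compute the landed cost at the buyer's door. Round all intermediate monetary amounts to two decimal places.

FOB: the seller bears costs until goods are on board at the origin port; the buyer bears freight, insurance and all costs thereafter.
Already in the invoice (seller's account under FOB): inland to port, export clearance, origin terminal — exclude.
CIF value = FOB price + freight + insurance = 181628.81 + 6987.11 + 385.81 = 189001.73
Ad valorem component: 189001.73 × 2% = 3780.03
Specific component: 15340 × 1.54 = 23623.60
Import duty = 3780.03 + 23623.60 = 27403.63
Buyer bears: freight 6987.11 + insurance 385.81 + destination terminal 427.18 + brokerage 315.22 + duty 27403.63 = 35518.95
Landed cost = invoice 181628.81 + 35518.95 = 217147.76

Total landed cost: CHF 217147.76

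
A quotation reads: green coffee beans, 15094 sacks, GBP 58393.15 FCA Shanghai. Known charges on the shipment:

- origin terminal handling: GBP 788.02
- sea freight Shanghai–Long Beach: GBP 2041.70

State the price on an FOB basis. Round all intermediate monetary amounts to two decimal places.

FOB price: GBP 59181.17

Not relevant to the conversion: freight — on the buyer under both terms; not part of either seller's price.
From FCA to FOB, the seller additionally bears: origin terminal.
FOB price = 58393.15 + 788.02 = 59181.17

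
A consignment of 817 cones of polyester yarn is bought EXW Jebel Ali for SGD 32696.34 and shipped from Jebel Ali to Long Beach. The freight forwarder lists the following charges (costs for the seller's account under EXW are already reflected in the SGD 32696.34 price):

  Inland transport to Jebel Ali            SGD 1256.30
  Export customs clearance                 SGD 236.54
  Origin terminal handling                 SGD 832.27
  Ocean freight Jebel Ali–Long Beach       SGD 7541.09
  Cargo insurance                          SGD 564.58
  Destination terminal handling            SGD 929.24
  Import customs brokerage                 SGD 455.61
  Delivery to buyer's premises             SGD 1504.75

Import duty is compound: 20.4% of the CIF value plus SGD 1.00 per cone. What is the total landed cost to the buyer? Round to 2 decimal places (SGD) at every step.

EXW: the seller makes goods available at their premises; the buyer bears all onward costs.
CIF value = EXW price + inland to port + export clearance + origin terminal + freight + insurance = 32696.34 + 1256.30 + 236.54 + 832.27 + 7541.09 + 564.58 = 43127.12
Ad valorem component: 43127.12 × 20.4% = 8797.93
Specific component: 817 × 1.00 = 817.00
Import duty = 8797.93 + 817.00 = 9614.93
Buyer bears: inland to port 1256.30 + export clearance 236.54 + origin terminal 832.27 + freight 7541.09 + insurance 564.58 + destination terminal 929.24 + brokerage 455.61 + delivery 1504.75 + duty 9614.93 = 22935.31
Landed cost = invoice 32696.34 + 22935.31 = 55631.65

Total landed cost: SGD 55631.65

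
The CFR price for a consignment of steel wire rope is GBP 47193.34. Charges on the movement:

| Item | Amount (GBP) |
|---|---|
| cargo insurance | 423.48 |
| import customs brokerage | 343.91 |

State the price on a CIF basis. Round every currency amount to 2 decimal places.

Not relevant to the conversion: brokerage — on the buyer under both terms; not part of either seller's price.
From CFR to CIF, the seller additionally bears: insurance.
CIF price = 47193.34 + 423.48 = 47616.82

CIF price: GBP 47616.82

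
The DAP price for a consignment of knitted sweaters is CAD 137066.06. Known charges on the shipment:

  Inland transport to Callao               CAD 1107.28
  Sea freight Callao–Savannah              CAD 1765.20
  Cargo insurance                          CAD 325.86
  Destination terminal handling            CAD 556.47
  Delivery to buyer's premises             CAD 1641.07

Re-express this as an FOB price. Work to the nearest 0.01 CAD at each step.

FOB price: CAD 132777.46

Not relevant to the conversion: inland to port — on the seller under both DAP and FOB; already in the DAP price and stays in the FOB price.
From DAP to FOB, the seller no longer bears: freight, insurance, destination terminal, delivery.
FOB price = 137066.06 − 1765.20 − 325.86 − 556.47 − 1641.07 = 132777.46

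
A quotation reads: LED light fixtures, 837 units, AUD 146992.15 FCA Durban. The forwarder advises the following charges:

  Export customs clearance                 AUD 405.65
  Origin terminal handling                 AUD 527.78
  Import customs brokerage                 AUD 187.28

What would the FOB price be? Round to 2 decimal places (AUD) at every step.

FOB price: AUD 147519.93

Not relevant to the conversion: export clearance — on the seller under both FCA and FOB; already in the FCA price and stays in the FOB price. brokerage — on the buyer under both terms; not part of either seller's price.
From FCA to FOB, the seller additionally bears: origin terminal.
FOB price = 146992.15 + 527.78 = 147519.93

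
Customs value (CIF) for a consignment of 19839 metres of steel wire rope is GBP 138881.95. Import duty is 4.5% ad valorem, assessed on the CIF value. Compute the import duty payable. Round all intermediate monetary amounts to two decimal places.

Import duty = 138881.95 × 4.5% = 6249.69

Import duty: GBP 6249.69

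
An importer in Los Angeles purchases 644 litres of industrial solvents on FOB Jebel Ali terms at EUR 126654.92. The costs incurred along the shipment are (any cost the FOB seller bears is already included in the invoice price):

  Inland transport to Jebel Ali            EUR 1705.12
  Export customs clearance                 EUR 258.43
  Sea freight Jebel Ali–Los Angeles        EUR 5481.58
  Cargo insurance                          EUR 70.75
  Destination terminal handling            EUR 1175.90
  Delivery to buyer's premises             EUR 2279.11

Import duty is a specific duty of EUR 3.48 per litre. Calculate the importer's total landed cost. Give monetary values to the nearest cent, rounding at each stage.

Total landed cost: EUR 137903.38

FOB: the seller bears costs until goods are on board at the origin port; the buyer bears freight, insurance and all costs thereafter.
Already in the invoice (seller's account under FOB): inland to port, export clearance — exclude.
CIF value = FOB price + freight + insurance = 126654.92 + 5481.58 + 70.75 = 132207.25
Import duty = 644 × 3.48 = 2241.12
Buyer bears: freight 5481.58 + insurance 70.75 + destination terminal 1175.90 + delivery 2279.11 + duty 2241.12 = 11248.46
Landed cost = invoice 126654.92 + 11248.46 = 137903.38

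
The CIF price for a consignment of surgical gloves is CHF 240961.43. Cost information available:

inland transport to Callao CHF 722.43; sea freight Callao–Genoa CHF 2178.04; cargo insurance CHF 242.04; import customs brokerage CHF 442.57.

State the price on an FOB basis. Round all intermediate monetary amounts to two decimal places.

FOB price: CHF 238541.35

Not relevant to the conversion: inland to port — on the seller under both CIF and FOB; already in the CIF price and stays in the FOB price. brokerage — on the buyer under both terms; not part of either seller's price.
From CIF to FOB, the seller no longer bears: freight, insurance.
FOB price = 240961.43 − 2178.04 − 242.04 = 238541.35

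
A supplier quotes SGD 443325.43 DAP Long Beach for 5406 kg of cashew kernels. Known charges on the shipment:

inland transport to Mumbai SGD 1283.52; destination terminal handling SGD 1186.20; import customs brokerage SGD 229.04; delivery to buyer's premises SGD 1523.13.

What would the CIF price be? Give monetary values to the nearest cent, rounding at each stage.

Not relevant to the conversion: inland to port — on the seller under both DAP and CIF; already in the DAP price and stays in the CIF price. brokerage — on the buyer under both terms; not part of either seller's price.
From DAP to CIF, the seller no longer bears: destination terminal, delivery.
CIF price = 443325.43 − 1186.20 − 1523.13 = 440616.10

CIF price: SGD 440616.10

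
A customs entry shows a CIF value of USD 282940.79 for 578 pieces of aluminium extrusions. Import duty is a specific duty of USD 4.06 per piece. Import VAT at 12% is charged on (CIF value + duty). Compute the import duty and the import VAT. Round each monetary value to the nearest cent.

Import duty = 578 × 4.06 = 2346.68
VAT base = CIF + duty = 282940.79 + 2346.68 = 285287.47
Import VAT = 285287.47 × 12% = 34234.50

Import duty: USD 2346.68; import VAT: USD 34234.50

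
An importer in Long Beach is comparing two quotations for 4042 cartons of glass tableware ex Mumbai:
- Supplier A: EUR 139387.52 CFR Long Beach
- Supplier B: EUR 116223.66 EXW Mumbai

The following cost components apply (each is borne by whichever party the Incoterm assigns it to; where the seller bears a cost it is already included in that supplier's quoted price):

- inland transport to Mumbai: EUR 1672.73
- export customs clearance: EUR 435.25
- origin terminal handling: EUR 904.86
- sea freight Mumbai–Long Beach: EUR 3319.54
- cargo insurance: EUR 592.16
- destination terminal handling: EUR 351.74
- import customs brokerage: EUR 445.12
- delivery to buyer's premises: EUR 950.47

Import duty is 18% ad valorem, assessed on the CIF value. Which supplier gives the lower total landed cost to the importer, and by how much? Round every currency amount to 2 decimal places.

Supplier A (CFR):
CIF value = CFR price + insurance = 139387.52 + 592.16 = 139979.68
Import duty = 139979.68 × 18% = 25196.34
Buyer bears (A): 592.16 + 351.74 + 445.12 + 950.47 = 2339.49
Landed cost (A) = invoice 139387.52 + 2339.49 + duty 25196.34 = 166923.35
Supplier B (EXW):
CIF value = EXW price + inland to port + export clearance + origin terminal + freight + insurance = 116223.66 + 1672.73 + 435.25 + 904.86 + 3319.54 + 592.16 = 123148.20
Import duty = 123148.20 × 18% = 22166.68
Buyer bears (B): 1672.73 + 435.25 + 904.86 + 3319.54 + 592.16 + 351.74 + 445.12 + 950.47 = 8671.87
Landed cost (B) = invoice 116223.66 + 8671.87 + duty 22166.68 = 147062.21
Difference = |166923.35 − 147062.21| = 19861.14

Supplier B is cheaper by EUR 19861.14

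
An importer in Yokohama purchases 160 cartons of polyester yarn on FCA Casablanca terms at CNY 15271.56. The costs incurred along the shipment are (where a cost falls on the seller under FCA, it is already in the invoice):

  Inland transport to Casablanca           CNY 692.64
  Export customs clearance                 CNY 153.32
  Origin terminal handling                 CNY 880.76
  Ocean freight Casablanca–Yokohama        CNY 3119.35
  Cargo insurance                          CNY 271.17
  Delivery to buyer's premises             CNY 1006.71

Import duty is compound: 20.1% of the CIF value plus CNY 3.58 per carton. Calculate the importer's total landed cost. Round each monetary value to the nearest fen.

FCA: the seller delivers export-cleared goods to the carrier; the buyer bears costs from that point.
Already in the invoice (seller's account under FCA): inland to port, export clearance — exclude.
CIF value = FCA price + origin terminal + freight + insurance = 15271.56 + 880.76 + 3119.35 + 271.17 = 19542.84
Ad valorem component: 19542.84 × 20.1% = 3928.11
Specific component: 160 × 3.58 = 572.80
Import duty = 3928.11 + 572.80 = 4500.91
Buyer bears: origin terminal 880.76 + freight 3119.35 + insurance 271.17 + delivery 1006.71 + duty 4500.91 = 9778.90
Landed cost = invoice 15271.56 + 9778.90 = 25050.46

Total landed cost: CNY 25050.46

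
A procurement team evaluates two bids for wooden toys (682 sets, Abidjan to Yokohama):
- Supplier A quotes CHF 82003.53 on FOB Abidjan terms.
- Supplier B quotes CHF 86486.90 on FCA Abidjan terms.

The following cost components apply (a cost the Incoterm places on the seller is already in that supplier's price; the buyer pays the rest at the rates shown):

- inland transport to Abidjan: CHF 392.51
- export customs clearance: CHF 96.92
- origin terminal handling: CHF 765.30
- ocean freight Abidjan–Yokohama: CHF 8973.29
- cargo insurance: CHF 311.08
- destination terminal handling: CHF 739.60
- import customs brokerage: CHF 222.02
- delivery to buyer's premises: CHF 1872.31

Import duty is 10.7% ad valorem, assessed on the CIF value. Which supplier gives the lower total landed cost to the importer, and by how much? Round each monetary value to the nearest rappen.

Supplier A (FOB):
CIF value = FOB price + freight + insurance = 82003.53 + 8973.29 + 311.08 = 91287.90
Import duty = 91287.90 × 10.7% = 9767.81
Buyer bears (A): 8973.29 + 311.08 + 739.60 + 222.02 + 1872.31 = 12118.30
Landed cost (A) = invoice 82003.53 + 12118.30 + duty 9767.81 = 103889.64
Supplier B (FCA):
CIF value = FCA price + origin terminal + freight + insurance = 86486.90 + 765.30 + 8973.29 + 311.08 = 96536.57
Import duty = 96536.57 × 10.7% = 10329.41
Buyer bears (B): 765.30 + 8973.29 + 311.08 + 739.60 + 222.02 + 1872.31 = 12883.60
Landed cost (B) = invoice 86486.90 + 12883.60 + duty 10329.41 = 109699.91
Difference = |103889.64 − 109699.91| = 5810.27

Supplier A is cheaper by CHF 5810.27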